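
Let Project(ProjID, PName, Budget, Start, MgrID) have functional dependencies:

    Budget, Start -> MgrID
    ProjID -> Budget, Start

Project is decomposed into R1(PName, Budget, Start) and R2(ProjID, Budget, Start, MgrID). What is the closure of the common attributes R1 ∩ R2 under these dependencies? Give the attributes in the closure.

Budget, Start, MgrID

R1 ∩ R2 = {Budget, Start}.
Budget, Start → MgrID applies, adding MgrID
Closure: {Budget, Start, MgrID}.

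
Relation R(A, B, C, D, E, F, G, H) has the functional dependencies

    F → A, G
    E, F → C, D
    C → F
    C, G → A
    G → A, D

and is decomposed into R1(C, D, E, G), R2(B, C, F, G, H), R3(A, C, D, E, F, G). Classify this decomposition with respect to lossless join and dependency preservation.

Lossless test (chase): Rows 2 and 3 agree on F; apply F→A, G and equate their A, G entries. Rows 1 and 2 agree on C; apply C→F and equate their F entries. Rows 1 and 2 agree on C, G; apply C, G→A and equate their A entries. Rows 1 and 2 agree on G; apply G→A, D and equate their A, D entries. No row becomes fully distinguished — the join is lossy.
Dependency preservation: every FD's attributes lie within a single fragment, so each can be enforced locally — preserved.

lossy but dependency-preserving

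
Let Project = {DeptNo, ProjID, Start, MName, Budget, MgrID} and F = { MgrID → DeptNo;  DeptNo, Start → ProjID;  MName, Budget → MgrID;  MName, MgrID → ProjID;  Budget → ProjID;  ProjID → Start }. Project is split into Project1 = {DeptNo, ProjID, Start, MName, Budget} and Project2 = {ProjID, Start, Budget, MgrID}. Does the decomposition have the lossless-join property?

No

Common attributes: Project1 ∩ Project2 = {ProjID, Start, Budget}.
No dependency enlarges {ProjID, Start, Budget}, so (ProjID, Start, Budget)⁺ = {ProjID, Start, Budget}.
The closure contains neither all of Project1 = {DeptNo, ProjID, Start, MName, Budget} nor all of Project2 = {ProjID, Start, Budget, MgrID}, so the common attributes are not a superkey of either fragment. The join is lossy.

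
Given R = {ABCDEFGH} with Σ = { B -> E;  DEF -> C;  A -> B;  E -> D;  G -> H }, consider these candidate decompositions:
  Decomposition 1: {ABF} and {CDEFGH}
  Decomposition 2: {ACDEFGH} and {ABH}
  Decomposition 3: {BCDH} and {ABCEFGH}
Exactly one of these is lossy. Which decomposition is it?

Decomposition 1: common = {F}, closure = {F} → lossy.
Decomposition 2: common = {AH}, closure = {ABDEH} → lossless.
Decomposition 3: common = {BCH}, closure = {BCDEH} → lossless.

Decomposition 1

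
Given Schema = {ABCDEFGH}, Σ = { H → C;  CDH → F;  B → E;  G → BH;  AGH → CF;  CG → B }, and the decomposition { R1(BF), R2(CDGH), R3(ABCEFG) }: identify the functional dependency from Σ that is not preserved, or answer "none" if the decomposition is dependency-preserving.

Check CDH → F: no single fragment contains all of {CDFH}, and the restricted closure of {CDH} across the fragments never reaches {F}.
H → C is preserved.
B → E is preserved.
G → BH is preserved.
AGH → CF is preserved.
CG → B is preserved.

CDH → F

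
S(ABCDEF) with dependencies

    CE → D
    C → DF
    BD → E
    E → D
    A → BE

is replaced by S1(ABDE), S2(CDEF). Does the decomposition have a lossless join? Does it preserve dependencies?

lossy but dependency-preserving

Lossless test: (DE)⁺ = {DE}, which is a superkey of neither fragment — lossy.
Dependency preservation: every FD's attributes lie within a single fragment, so each can be enforced locally — preserved.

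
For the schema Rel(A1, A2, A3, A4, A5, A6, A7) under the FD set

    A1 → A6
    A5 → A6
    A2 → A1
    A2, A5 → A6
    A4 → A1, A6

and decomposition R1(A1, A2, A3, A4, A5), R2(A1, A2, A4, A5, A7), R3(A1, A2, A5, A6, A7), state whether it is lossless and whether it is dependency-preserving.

lossy but dependency-preserving

Lossless test (chase): Rows 1 and 2 agree on A1; apply A1→A6 and equate their A6 entries. Rows 1 and 3 agree on A1; apply A1→A6 and equate their A6 entries. No row becomes fully distinguished — the join is lossy.
Dependency preservation: A4 → A1, A6 is not contained in any single fragment, but the restricted closure of its left-hand side across the fragments still reaches the right-hand side; the remaining FDs each lie inside some fragment. All dependencies are preserved.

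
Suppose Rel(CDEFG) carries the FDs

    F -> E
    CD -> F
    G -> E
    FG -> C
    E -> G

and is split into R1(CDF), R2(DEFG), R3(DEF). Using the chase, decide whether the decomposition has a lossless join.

Chase test. Columns are CDEFG; row i has aⱼ where attribute j ∈ Ri, else bᵢⱼ.
Initial tableau (one row per fragment):
  row 1: a1 a2 b13 a4 b15
  row 2: b21 a2 a3 a4 a5
  row 3: b31 a2 a3 a4 b35
Rows 1 and 2 agree on F; apply F→E and equate their E entries.
Rows 1 and 2 agree on E; apply E→G and equate their G entries.
Rows 1 and 3 agree on E; apply E→G and equate their G entries.
Rows 1 and 2 agree on FG; apply FG→C and equate their C entries.
Rows 1 and 3 agree on FG; apply FG→C and equate their C entries.
Row 1 is now all distinguished symbols — the join is lossless.

Yes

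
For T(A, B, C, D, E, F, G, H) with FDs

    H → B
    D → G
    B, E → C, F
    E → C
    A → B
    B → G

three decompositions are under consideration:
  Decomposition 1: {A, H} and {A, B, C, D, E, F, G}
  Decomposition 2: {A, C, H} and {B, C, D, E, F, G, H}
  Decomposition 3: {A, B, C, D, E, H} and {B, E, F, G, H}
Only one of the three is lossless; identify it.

Decomposition 3

Decomposition 1: common = {A}, closure = {A, B, G} → lossy.
Decomposition 2: common = {C, H}, closure = {B, C, G, H} → lossy.
Decomposition 3: common = {B, E, H}, closure = {B, C, E, F, G, H} → lossless.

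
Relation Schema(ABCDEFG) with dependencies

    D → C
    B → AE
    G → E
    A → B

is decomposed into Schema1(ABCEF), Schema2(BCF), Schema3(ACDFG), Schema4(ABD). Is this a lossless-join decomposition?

Chase test. Columns are ABCDEFG; row i has aⱼ where attribute j ∈ Schemai, else bᵢⱼ.
Initial tableau (one row per fragment):
  row 1: a1 a2 a3 b14 a5 a6 b17
  row 2: b21 a2 a3 b24 b25 a6 b27
  row 3: a1 b32 a3 a4 b35 a6 a7
  row 4: a1 a2 b43 a4 b45 b46 b47
Rows 3 and 4 agree on D; apply D→C and equate their C entries.
Rows 1 and 2 agree on B; apply B→AE and equate their AE entries.
Rows 1 and 4 agree on B; apply B→AE and equate their AE entries.
Rows 1 and 3 agree on A; apply A→B and equate their B entries.
Rows 1 and 3 agree on B; apply B→AE and equate their AE entries.
Row 3 is now all distinguished symbols — the join is lossless.

Yes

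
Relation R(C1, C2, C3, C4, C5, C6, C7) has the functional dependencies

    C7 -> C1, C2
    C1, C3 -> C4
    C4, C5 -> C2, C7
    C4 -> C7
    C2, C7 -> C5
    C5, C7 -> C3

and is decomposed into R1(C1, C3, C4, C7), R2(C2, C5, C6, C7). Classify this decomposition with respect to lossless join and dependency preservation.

Lossless test: (C7)⁺ = {C1, C2, C3, C4, C5, C7}, which contains all of one fragment — lossless.
Dependency preservation: C7 → C1, C2; C4, C5 → C2, C7; C5, C7 → C3 are not contained in any single fragment, but the restricted closure of each left-hand side across the fragments still reaches the right-hand side; the remaining FDs each lie inside some fragment. All dependencies are preserved.

lossless and dependency-preserving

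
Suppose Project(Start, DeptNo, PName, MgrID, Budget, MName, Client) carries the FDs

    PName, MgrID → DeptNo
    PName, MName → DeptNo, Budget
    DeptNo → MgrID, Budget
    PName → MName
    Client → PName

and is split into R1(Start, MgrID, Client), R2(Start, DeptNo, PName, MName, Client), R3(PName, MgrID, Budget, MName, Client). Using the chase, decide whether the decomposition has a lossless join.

Yes

Chase test. Columns are Start, DeptNo, PName, MgrID, Budget, MName, Client; row i has aⱼ where attribute j ∈ Ri, else bᵢⱼ.
Initial tableau (one row per fragment):
  row 1: a1 b12 b13 a4 b15 b16 a7
  row 2: a1 a2 a3 b24 b25 a6 a7
  row 3: b31 b32 a3 a4 a5 a6 a7
Rows 2 and 3 agree on PName, MName; apply PName, MName→DeptNo, Budget and equate their DeptNo, Budget entries.
Rows 2 and 3 agree on DeptNo; apply DeptNo→MgrID, Budget and equate their MgrID, Budget entries.
Rows 1 and 2 agree on Client; apply Client→PName and equate their PName entries.
Rows 1 and 2 agree on PName, MgrID; apply PName, MgrID→DeptNo and equate their DeptNo entries.
Rows 1 and 2 agree on DeptNo; apply DeptNo→MgrID, Budget and equate their MgrID, Budget entries.
Rows 1 and 2 agree on PName; apply PName→MName and equate their MName entries.
Row 1 is now all distinguished symbols — the join is lossless.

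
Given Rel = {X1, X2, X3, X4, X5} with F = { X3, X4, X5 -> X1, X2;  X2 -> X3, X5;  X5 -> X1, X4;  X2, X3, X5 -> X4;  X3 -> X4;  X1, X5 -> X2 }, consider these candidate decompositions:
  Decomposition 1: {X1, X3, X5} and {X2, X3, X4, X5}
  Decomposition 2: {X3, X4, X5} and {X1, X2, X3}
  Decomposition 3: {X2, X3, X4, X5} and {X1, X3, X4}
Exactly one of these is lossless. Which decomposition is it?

Decomposition 1

Decomposition 1: common = {X3, X5}, closure = {X1, X2, X3, X4, X5} → lossless.
Decomposition 2: common = {X3}, closure = {X3, X4} → lossy.
Decomposition 3: common = {X3, X4}, closure = {X3, X4} → lossy.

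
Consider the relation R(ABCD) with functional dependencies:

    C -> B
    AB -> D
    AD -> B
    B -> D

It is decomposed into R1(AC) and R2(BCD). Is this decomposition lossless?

Common attributes: R1 ∩ R2 = {C}.
Closure of {C}: C → B applies, adding B; B → D applies, adding D. So (C)⁺ = {BCD}.
This closure contains every attribute of R2, so R1 ∩ R2 → R2. The join is lossless.

Yes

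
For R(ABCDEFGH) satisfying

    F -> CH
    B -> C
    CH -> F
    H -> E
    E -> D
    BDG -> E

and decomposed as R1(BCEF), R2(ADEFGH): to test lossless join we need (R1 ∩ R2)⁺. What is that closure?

CDEFH

R1 ∩ R2 = {EF}.
F → CH applies, adding CH
E → D applies, adding D
Closure: {CDEFH}.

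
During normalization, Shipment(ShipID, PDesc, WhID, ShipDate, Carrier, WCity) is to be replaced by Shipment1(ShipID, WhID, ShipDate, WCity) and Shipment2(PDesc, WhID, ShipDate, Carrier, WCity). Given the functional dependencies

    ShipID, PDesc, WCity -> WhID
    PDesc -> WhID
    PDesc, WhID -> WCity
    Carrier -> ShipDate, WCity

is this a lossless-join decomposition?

No

Common attributes: Shipment1 ∩ Shipment2 = {WhID, ShipDate, WCity}.
No dependency enlarges {WhID, ShipDate, WCity}, so (WhID, ShipDate, WCity)⁺ = {WhID, ShipDate, WCity}.
The closure contains neither all of Shipment1 = {ShipID, WhID, ShipDate, WCity} nor all of Shipment2 = {PDesc, WhID, ShipDate, Carrier, WCity}, so the common attributes are not a superkey of either fragment. The join is lossy.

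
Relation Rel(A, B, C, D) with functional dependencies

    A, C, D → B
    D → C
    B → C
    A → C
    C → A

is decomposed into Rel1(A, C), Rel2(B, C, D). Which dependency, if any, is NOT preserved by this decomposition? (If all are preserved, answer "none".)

none

A, C, D → B: restricted closure across fragments reaches B.
D → C lies within Rel2.
B → C lies within Rel2.
A → C lies within Rel1.
C → A lies within Rel1.
Every dependency is enforceable on the fragments, so the decomposition is dependency-preserving.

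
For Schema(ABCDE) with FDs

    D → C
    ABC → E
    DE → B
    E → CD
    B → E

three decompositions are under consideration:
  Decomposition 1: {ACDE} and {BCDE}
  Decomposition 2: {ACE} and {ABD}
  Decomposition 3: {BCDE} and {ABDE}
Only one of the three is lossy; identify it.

Decomposition 1: common = {CDE}, closure = {BCDE} → lossless.
Decomposition 2: common = {A}, closure = {A} → lossy.
Decomposition 3: common = {BDE}, closure = {BCDE} → lossless.

Decomposition 2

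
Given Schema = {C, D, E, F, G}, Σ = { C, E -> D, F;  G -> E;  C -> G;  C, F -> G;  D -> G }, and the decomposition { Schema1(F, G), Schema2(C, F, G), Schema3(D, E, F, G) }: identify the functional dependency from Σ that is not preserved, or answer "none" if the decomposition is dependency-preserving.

C, E -> D, F

Check C, E → D, F: no single fragment contains all of {C, D, E, F}, and the restricted closure of {C, E} across the fragments never reaches {D, F}.
G → E is preserved.
C → G is preserved.
C, F → G is preserved.
D → G is preserved.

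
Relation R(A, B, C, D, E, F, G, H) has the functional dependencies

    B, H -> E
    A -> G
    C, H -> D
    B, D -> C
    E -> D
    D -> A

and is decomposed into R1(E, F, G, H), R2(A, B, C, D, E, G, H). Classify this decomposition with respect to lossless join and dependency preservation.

Lossless test: (E, G, H)⁺ = {A, D, E, G, H}, which is a superkey of neither fragment — lossy.
Dependency preservation: every FD's attributes lie within a single fragment, so each can be enforced locally — preserved.

lossy but dependency-preserving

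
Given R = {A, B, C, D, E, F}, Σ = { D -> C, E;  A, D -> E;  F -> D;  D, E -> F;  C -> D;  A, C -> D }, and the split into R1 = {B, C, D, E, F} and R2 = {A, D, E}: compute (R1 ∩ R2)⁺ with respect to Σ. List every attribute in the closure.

C, D, E, F

R1 ∩ R2 = {D, E}.
D → C, E applies, adding C
D, E → F applies, adding F
Closure: {C, D, E, F}.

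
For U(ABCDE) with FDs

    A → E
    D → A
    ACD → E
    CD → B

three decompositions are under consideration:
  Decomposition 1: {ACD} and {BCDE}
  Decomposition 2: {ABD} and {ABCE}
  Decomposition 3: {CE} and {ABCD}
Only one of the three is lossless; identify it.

Decomposition 1

Decomposition 1: common = {CD}, closure = {ABCDE} → lossless.
Decomposition 2: common = {AB}, closure = {ABE} → lossy.
Decomposition 3: common = {C}, closure = {C} → lossy.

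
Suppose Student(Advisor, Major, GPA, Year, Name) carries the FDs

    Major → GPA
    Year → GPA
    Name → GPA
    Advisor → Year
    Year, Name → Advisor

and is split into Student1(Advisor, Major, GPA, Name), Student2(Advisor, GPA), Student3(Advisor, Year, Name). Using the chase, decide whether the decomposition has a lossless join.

Yes

Chase test. Columns are Advisor, Major, GPA, Year, Name; row i has aⱼ where attribute j ∈ Studenti, else bᵢⱼ.
Initial tableau (one row per fragment):
  row 1: a1 a2 a3 b14 a5
  row 2: a1 b22 a3 b24 b25
  row 3: a1 b32 b33 a4 a5
Rows 1 and 3 agree on Name; apply Name→GPA and equate their GPA entries.
Rows 1 and 2 agree on Advisor; apply Advisor→Year and equate their Year entries.
Rows 1 and 3 agree on Advisor; apply Advisor→Year and equate their Year entries.
Row 1 is now all distinguished symbols — the join is lossless.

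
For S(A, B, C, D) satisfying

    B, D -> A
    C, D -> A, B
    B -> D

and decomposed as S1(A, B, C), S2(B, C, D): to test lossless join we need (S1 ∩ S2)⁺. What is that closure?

S1 ∩ S2 = {B, C}.
B → D applies, adding D
B, D → A applies, adding A
Closure: {A, B, C, D}.

A, B, C, D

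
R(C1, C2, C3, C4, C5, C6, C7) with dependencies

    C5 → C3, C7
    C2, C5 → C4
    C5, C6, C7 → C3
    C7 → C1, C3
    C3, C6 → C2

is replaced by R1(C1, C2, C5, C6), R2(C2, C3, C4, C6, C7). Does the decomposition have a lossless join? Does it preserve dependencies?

lossy and not dependency-preserving

Lossless test: (C2, C6)⁺ = {C2, C6}, which is a superkey of neither fragment — lossy.
Dependency preservation: the restricted closure of {C5} across the fragments never reaches {C3, C7}, so C5 → C3, C7 cannot be enforced without a join — not preserved.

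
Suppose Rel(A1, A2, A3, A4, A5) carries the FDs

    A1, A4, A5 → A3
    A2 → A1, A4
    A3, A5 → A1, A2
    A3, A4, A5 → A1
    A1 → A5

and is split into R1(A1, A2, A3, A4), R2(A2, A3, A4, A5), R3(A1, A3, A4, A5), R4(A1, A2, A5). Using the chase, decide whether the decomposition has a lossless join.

Yes

Chase test. Columns are A1, A2, A3, A4, A5; row i has aⱼ where attribute j ∈ Ri, else bᵢⱼ.
Initial tableau (one row per fragment):
  row 1: a1 a2 a3 a4 b15
  row 2: b21 a2 a3 a4 a5
  row 3: a1 b32 a3 a4 a5
  row 4: a1 a2 b43 b44 a5
Rows 1 and 2 agree on A2; apply A2→A1, A4 and equate their A1, A4 entries.
Rows 1 and 4 agree on A2; apply A2→A1, A4 and equate their A1, A4 entries.
Rows 2 and 3 agree on A3, A5; apply A3, A5→A1, A2 and equate their A1, A2 entries.
Rows 1 and 2 agree on A1; apply A1→A5 and equate their A5 entries.
Rows 1 and 4 agree on A1, A4, A5; apply A1, A4, A5→A3 and equate their A3 entries.
Row 1 is now all distinguished symbols — the join is lossless.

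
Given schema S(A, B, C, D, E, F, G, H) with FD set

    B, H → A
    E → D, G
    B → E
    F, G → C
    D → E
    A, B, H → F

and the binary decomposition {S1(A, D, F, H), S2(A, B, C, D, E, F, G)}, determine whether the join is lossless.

No

Common attributes: S1 ∩ S2 = {A, D, F}.
Closure of {A, D, F}: D → E applies, adding E; E → D, G applies, adding G; F, G → C applies, adding C. So (A, D, F)⁺ = {A, C, D, E, F, G}.
The closure contains neither all of S1 = {A, D, F, H} nor all of S2 = {A, B, C, D, E, F, G}, so the common attributes are not a superkey of either fragment. The join is lossy.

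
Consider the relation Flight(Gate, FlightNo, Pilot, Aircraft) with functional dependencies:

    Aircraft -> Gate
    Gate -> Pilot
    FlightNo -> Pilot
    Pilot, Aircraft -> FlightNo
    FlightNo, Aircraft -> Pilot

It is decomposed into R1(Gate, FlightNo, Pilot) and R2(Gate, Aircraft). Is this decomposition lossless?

Common attributes: R1 ∩ R2 = {Gate}.
Closure of {Gate}: Gate → Pilot applies, adding Pilot. So (Gate)⁺ = {Gate, Pilot}.
The closure contains neither all of R1 = {Gate, FlightNo, Pilot} nor all of R2 = {Gate, Aircraft}, so the common attributes are not a superkey of either fragment. The join is lossy.

No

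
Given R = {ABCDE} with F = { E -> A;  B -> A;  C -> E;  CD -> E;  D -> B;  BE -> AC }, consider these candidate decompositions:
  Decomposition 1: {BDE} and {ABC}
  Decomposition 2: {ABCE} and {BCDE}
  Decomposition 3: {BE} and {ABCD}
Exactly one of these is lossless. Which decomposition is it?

Decomposition 1: common = {B}, closure = {AB} → lossy.
Decomposition 2: common = {BCE}, closure = {ABCE} → lossless.
Decomposition 3: common = {B}, closure = {AB} → lossy.

Decomposition 2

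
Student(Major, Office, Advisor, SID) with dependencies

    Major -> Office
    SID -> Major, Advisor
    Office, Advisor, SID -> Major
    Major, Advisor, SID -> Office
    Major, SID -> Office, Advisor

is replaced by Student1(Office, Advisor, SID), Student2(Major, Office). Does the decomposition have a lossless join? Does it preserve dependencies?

lossy and not dependency-preserving

Lossless test: (Office)⁺ = {Office}, which is a superkey of neither fragment — lossy.
Dependency preservation: the restricted closure of {SID} across the fragments never reaches {Major, Advisor}, so SID → Major, Advisor cannot be enforced without a join — not preserved.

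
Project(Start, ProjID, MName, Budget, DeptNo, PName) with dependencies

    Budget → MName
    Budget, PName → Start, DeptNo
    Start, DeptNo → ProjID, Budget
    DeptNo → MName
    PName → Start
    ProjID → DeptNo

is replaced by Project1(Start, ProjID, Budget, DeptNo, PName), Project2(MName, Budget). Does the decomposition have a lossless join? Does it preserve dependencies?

Lossless test: (Budget)⁺ = {MName, Budget}, which contains all of one fragment — lossless.
Dependency preservation: the restricted closure of {DeptNo} across the fragments never reaches {MName}, so DeptNo → MName cannot be enforced without a join — not preserved.

lossless but not dependency-preserving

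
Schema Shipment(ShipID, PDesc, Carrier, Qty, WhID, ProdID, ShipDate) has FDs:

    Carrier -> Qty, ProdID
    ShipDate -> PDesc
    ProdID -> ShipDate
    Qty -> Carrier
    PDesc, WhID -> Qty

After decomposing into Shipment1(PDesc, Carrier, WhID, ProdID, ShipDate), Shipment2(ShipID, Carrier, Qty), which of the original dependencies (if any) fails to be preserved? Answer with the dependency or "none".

Carrier → Qty, ProdID: restricted closure across fragments reaches Qty, ProdID.
ShipDate → PDesc lies within Shipment1.
ProdID → ShipDate lies within Shipment1.
Qty → Carrier lies within Shipment2.
PDesc, WhID → Qty: restricted closure across fragments reaches Qty.
Every dependency is enforceable on the fragments, so the decomposition is dependency-preserving.

none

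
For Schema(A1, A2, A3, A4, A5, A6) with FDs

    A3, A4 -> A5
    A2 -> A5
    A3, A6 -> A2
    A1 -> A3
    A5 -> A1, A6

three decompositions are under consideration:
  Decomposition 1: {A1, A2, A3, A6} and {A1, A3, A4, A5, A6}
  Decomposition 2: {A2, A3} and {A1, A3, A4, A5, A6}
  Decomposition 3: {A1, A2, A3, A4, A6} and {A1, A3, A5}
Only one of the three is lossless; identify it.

Decomposition 1

Decomposition 1: common = {A1, A3, A6}, closure = {A1, A2, A3, A5, A6} → lossless.
Decomposition 2: common = {A3}, closure = {A3} → lossy.
Decomposition 3: common = {A1, A3}, closure = {A1, A3} → lossy.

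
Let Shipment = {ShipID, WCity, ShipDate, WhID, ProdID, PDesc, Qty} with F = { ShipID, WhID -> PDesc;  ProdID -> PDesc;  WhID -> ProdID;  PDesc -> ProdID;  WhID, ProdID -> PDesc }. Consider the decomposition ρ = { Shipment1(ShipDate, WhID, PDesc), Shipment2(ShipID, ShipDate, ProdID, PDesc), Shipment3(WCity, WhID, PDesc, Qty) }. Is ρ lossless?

No

Chase test. Columns are ShipID, WCity, ShipDate, WhID, ProdID, PDesc, Qty; row i has aⱼ where attribute j ∈ Shipmenti, else bᵢⱼ.
Initial tableau (one row per fragment):
  row 1: b11 b12 a3 a4 b15 a6 b17
  row 2: a1 b22 a3 b24 a5 a6 b27
  row 3: b31 a2 b33 a4 b35 a6 a7
Rows 1 and 3 agree on WhID; apply WhID→ProdID and equate their ProdID entries.
Rows 1 and 2 agree on PDesc; apply PDesc→ProdID and equate their ProdID entries.
No row becomes fully distinguished — the join is lossy.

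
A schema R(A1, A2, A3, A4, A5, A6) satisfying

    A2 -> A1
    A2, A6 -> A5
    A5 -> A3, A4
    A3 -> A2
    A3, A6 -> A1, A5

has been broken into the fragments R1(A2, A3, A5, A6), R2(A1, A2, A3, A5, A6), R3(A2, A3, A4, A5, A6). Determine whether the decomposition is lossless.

Chase test. Columns are A1, A2, A3, A4, A5, A6; row i has aⱼ where attribute j ∈ Ri, else bᵢⱼ.
Initial tableau (one row per fragment):
  row 1: b11 a2 a3 b14 a5 a6
  row 2: a1 a2 a3 b24 a5 a6
  row 3: b31 a2 a3 a4 a5 a6
Rows 1 and 2 agree on A2; apply A2→A1 and equate their A1 entries.
Rows 1 and 3 agree on A2; apply A2→A1 and equate their A1 entries.
Rows 1 and 2 agree on A5; apply A5→A3, A4 and equate their A3, A4 entries.
Rows 1 and 3 agree on A5; apply A5→A3, A4 and equate their A3, A4 entries.
Row 1 is now all distinguished symbols — the join is lossless.

Yes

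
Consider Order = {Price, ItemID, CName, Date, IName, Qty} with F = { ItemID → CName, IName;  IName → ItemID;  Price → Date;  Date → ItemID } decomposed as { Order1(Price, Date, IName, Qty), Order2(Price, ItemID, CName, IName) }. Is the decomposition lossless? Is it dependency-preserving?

lossless and dependency-preserving

Lossless test: (Price, IName)⁺ = {Price, ItemID, CName, Date, IName}, which contains all of one fragment — lossless.
Dependency preservation: Date → ItemID is not contained in any single fragment, but the restricted closure of its left-hand side across the fragments still reaches the right-hand side; the remaining FDs each lie inside some fragment. All dependencies are preserved.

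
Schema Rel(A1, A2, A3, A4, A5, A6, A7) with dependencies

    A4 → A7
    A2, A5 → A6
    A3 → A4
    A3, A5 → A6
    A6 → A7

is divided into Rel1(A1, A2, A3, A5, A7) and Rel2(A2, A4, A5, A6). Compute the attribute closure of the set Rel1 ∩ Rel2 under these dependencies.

Rel1 ∩ Rel2 = {A2, A5}.
A2, A5 → A6 applies, adding A6
A6 → A7 applies, adding A7
Closure: {A2, A5, A6, A7}.

A2, A5, A6, A7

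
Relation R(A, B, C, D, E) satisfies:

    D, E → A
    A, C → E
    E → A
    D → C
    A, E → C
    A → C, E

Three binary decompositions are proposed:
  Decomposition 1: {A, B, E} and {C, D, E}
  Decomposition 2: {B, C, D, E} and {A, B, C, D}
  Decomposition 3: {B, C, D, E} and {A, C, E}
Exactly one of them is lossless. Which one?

Decomposition 1: common = {E}, closure = {A, C, E} → lossy.
Decomposition 2: common = {B, C, D}, closure = {B, C, D} → lossy.
Decomposition 3: common = {C, E}, closure = {A, C, E} → lossless.

Decomposition 3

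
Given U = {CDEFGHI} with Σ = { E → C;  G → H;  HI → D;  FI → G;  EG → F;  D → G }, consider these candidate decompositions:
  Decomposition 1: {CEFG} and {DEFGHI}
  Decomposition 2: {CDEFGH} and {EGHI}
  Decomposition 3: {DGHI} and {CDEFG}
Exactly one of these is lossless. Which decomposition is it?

Decomposition 1

Decomposition 1: common = {EFG}, closure = {CEFGH} → lossless.
Decomposition 2: common = {EGH}, closure = {CEFGH} → lossy.
Decomposition 3: common = {DG}, closure = {DGH} → lossy.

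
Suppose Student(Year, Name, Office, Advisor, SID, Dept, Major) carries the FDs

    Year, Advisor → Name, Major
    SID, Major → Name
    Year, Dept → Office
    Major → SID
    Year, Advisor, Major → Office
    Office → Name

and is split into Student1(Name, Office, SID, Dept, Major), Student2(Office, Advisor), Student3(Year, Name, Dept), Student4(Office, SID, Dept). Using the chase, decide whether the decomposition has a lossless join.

No

Chase test. Columns are Year, Name, Office, Advisor, SID, Dept, Major; row i has aⱼ where attribute j ∈ Studenti, else bᵢⱼ.
Initial tableau (one row per fragment):
  row 1: b11 a2 a3 b14 a5 a6 a7
  row 2: b21 b22 a3 a4 b25 b26 b27
  row 3: a1 a2 b33 b34 b35 a6 b37
  row 4: b41 b42 a3 b44 a5 a6 b47
Rows 1 and 2 agree on Office; apply Office→Name and equate their Name entries.
Rows 1 and 4 agree on Office; apply Office→Name and equate their Name entries.
No row becomes fully distinguished — the join is lossy.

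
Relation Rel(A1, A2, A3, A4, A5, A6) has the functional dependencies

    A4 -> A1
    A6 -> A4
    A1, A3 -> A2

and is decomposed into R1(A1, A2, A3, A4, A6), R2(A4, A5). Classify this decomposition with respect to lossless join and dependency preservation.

lossy but dependency-preserving

Lossless test: (A4)⁺ = {A1, A4}, which is a superkey of neither fragment — lossy.
Dependency preservation: every FD's attributes lie within a single fragment, so each can be enforced locally — preserved.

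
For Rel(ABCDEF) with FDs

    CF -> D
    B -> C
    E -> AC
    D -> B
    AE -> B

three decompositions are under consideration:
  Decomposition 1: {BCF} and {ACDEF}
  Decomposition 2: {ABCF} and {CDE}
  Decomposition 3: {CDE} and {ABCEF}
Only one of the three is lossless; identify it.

Decomposition 1: common = {CF}, closure = {BCDF} → lossless.
Decomposition 2: common = {C}, closure = {C} → lossy.
Decomposition 3: common = {CE}, closure = {ABCE} → lossy.

Decomposition 1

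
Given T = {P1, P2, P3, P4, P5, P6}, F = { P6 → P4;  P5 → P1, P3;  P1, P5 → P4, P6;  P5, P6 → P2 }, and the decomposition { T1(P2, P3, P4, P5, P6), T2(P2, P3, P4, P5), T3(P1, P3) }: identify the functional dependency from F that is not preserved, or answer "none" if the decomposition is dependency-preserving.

Check P5 → P1, P3: no single fragment contains all of {P1, P3, P5}, and the restricted closure of {P5} across the fragments never reaches {P1, P3}.
P6 → P4 is preserved.
P1, P5 → P4, P6 is preserved.
P5, P6 → P2 is preserved.

P5 → P1, P3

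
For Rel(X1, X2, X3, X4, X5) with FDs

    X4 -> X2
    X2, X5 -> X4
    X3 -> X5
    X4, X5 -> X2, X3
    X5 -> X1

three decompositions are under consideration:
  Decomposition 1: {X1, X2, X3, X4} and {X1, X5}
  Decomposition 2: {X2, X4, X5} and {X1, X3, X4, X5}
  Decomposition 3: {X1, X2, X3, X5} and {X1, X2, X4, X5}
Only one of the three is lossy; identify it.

Decomposition 1

Decomposition 1: common = {X1}, closure = {X1} → lossy.
Decomposition 2: common = {X4, X5}, closure = {X1, X2, X3, X4, X5} → lossless.
Decomposition 3: common = {X1, X2, X5}, closure = {X1, X2, X3, X4, X5} → lossless.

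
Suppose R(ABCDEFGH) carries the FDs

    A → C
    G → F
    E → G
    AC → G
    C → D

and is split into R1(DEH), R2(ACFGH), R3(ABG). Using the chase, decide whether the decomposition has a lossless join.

No

Chase test. Columns are ABCDEFGH; row i has aⱼ where attribute j ∈ Ri, else bᵢⱼ.
Initial tableau (one row per fragment):
  row 1: b11 b12 b13 a4 a5 b16 b17 a8
  row 2: a1 b22 a3 b24 b25 a6 a7 a8
  row 3: a1 a2 b33 b34 b35 b36 a7 b38
Rows 2 and 3 agree on A; apply A→C and equate their C entries.
Rows 2 and 3 agree on G; apply G→F and equate their F entries.
Rows 2 and 3 agree on C; apply C→D and equate their D entries.
No row becomes fully distinguished — the join is lossy.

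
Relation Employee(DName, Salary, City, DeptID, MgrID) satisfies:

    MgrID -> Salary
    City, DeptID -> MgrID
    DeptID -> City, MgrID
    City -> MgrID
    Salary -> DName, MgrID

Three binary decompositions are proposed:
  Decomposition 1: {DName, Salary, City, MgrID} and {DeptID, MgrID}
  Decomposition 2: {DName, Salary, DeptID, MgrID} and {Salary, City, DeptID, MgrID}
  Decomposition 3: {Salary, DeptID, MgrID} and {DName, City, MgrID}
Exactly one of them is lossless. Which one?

Decomposition 1: common = {MgrID}, closure = {DName, Salary, MgrID} → lossy.
Decomposition 2: common = {Salary, DeptID, MgrID}, closure = {DName, Salary, City, DeptID, MgrID} → lossless.
Decomposition 3: common = {MgrID}, closure = {DName, Salary, MgrID} → lossy.

Decomposition 2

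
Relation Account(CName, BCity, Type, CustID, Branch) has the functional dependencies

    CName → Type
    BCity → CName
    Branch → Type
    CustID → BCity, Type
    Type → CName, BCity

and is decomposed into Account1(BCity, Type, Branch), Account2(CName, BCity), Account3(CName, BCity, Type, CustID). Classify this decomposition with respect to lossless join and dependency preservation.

lossy but dependency-preserving

Lossless test (chase): Rows 2 and 3 agree on CName; apply CName→Type and equate their Type entries. Rows 1 and 2 agree on BCity; apply BCity→CName and equate their CName entries. No row becomes fully distinguished — the join is lossy.
Dependency preservation: every FD's attributes lie within a single fragment, so each can be enforced locally — preserved.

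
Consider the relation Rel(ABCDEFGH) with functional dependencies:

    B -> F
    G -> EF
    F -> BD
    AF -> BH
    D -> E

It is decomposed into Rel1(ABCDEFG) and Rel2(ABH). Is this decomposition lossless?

Yes

Common attributes: Rel1 ∩ Rel2 = {AB}.
Closure of {AB}: B → F applies, adding F; F → BD applies, adding D; AF → BH applies, adding H; D → E applies, adding E. So (AB)⁺ = {ABDEFH}.
This closure contains every attribute of Rel2, so Rel1 ∩ Rel2 → Rel2. The join is lossless.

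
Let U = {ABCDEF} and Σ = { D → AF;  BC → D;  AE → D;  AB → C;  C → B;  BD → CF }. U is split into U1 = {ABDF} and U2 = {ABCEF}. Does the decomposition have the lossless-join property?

Yes

Common attributes: U1 ∩ U2 = {ABF}.
Closure of {ABF}: AB → C applies, adding C; BC → D applies, adding D. So (ABF)⁺ = {ABCDF}.
This closure contains every attribute of U1, so U1 ∩ U2 → U1. The join is lossless.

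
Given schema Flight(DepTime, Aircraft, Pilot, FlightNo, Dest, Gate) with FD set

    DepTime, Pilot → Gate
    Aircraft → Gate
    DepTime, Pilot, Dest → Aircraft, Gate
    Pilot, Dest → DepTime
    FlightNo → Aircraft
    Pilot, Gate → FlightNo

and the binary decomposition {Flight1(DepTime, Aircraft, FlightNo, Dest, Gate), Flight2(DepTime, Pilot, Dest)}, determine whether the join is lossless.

No

Common attributes: Flight1 ∩ Flight2 = {DepTime, Dest}.
No dependency enlarges {DepTime, Dest}, so (DepTime, Dest)⁺ = {DepTime, Dest}.
The closure contains neither all of Flight1 = {DepTime, Aircraft, FlightNo, Dest, Gate} nor all of Flight2 = {DepTime, Pilot, Dest}, so the common attributes are not a superkey of either fragment. The join is lossy.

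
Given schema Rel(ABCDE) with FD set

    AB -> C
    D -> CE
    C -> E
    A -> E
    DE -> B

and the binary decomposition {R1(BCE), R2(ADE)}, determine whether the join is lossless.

Common attributes: R1 ∩ R2 = {E}.
No dependency enlarges {E}, so (E)⁺ = {E}.
The closure contains neither all of R1 = {BCE} nor all of R2 = {ADE}, so the common attributes are not a superkey of either fragment. The join is lossy.

No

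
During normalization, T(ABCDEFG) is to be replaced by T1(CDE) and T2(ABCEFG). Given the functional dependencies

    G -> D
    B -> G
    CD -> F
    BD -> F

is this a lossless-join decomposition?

No

Common attributes: T1 ∩ T2 = {CE}.
No dependency enlarges {CE}, so (CE)⁺ = {CE}.
The closure contains neither all of T1 = {CDE} nor all of T2 = {ABCEFG}, so the common attributes are not a superkey of either fragment. The join is lossy.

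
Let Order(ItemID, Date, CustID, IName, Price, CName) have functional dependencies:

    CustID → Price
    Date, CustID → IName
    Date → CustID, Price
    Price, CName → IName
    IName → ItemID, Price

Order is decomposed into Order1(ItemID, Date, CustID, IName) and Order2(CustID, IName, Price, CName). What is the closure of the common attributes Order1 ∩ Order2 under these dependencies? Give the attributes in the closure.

Order1 ∩ Order2 = {CustID, IName}.
CustID → Price applies, adding Price
IName → ItemID, Price applies, adding ItemID
Closure: {ItemID, CustID, IName, Price}.

ItemID, CustID, IName, Price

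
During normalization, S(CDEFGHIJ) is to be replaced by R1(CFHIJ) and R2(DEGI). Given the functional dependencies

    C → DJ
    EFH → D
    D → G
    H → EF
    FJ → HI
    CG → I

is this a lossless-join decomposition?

Common attributes: R1 ∩ R2 = {I}.
No dependency enlarges {I}, so (I)⁺ = {I}.
The closure contains neither all of R1 = {CFHIJ} nor all of R2 = {DEGI}, so the common attributes are not a superkey of either fragment. The join is lossy.

No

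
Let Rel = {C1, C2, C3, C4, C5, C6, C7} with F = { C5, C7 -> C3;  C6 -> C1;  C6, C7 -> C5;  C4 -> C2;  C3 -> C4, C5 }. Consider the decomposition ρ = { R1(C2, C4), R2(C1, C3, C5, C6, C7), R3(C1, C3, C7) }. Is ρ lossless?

Chase test. Columns are C1, C2, C3, C4, C5, C6, C7; row i has aⱼ where attribute j ∈ Ri, else bᵢⱼ.
Initial tableau (one row per fragment):
  row 1: b11 a2 b13 a4 b15 b16 b17
  row 2: a1 b22 a3 b24 a5 a6 a7
  row 3: a1 b32 a3 b34 b35 b36 a7
Rows 2 and 3 agree on C3; apply C3→C4, C5 and equate their C4, C5 entries.
Rows 2 and 3 agree on C4; apply C4→C2 and equate their C2 entries.
No row becomes fully distinguished — the join is lossy.

No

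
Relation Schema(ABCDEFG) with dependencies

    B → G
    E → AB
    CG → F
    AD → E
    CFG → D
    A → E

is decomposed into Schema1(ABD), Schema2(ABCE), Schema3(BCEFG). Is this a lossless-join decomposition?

No

Chase test. Columns are ABCDEFG; row i has aⱼ where attribute j ∈ Schemai, else bᵢⱼ.
Initial tableau (one row per fragment):
  row 1: a1 a2 b13 a4 b15 b16 b17
  row 2: a1 a2 a3 b24 a5 b26 b27
  row 3: b31 a2 a3 b34 a5 a6 a7
Rows 1 and 2 agree on B; apply B→G and equate their G entries.
Rows 1 and 3 agree on B; apply B→G and equate their G entries.
Rows 2 and 3 agree on E; apply E→AB and equate their AB entries.
Rows 2 and 3 agree on CG; apply CG→F and equate their F entries.
Rows 2 and 3 agree on CFG; apply CFG→D and equate their D entries.
Rows 1 and 2 agree on A; apply A→E and equate their E entries.
No row becomes fully distinguished — the join is lossy.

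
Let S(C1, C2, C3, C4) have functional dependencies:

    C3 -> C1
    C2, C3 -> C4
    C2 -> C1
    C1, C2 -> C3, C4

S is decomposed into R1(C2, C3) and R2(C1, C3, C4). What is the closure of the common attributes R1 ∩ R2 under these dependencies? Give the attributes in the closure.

R1 ∩ R2 = {C3}.
C3 → C1 applies, adding C1
Closure: {C1, C3}.

C1, C3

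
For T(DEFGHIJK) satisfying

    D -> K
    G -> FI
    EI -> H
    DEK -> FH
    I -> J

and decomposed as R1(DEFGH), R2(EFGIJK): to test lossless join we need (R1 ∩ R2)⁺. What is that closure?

EFGHIJ

R1 ∩ R2 = {EFG}.
G → FI applies, adding I
EI → H applies, adding H
I → J applies, adding J
Closure: {EFGHIJ}.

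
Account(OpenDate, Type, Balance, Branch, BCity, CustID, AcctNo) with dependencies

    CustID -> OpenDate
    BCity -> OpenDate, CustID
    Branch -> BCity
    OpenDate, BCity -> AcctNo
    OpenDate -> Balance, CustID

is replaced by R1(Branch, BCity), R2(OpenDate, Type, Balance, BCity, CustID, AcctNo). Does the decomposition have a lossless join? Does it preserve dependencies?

lossy but dependency-preserving

Lossless test: (BCity)⁺ = {OpenDate, Balance, BCity, CustID, AcctNo}, which is a superkey of neither fragment — lossy.
Dependency preservation: every FD's attributes lie within a single fragment, so each can be enforced locally — preserved.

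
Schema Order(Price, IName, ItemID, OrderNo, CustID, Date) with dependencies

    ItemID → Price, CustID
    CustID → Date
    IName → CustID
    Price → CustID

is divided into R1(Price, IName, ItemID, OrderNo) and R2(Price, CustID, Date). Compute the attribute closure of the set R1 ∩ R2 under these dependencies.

R1 ∩ R2 = {Price}.
Price → CustID applies, adding CustID
CustID → Date applies, adding Date
Closure: {Price, CustID, Date}.

Price, CustID, Date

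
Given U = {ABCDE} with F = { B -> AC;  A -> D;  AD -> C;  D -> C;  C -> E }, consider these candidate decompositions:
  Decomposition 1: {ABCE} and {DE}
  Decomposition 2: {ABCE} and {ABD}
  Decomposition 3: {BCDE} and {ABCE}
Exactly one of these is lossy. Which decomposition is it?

Decomposition 1: common = {E}, closure = {E} → lossy.
Decomposition 2: common = {AB}, closure = {ABCDE} → lossless.
Decomposition 3: common = {BCE}, closure = {ABCDE} → lossless.

Decomposition 1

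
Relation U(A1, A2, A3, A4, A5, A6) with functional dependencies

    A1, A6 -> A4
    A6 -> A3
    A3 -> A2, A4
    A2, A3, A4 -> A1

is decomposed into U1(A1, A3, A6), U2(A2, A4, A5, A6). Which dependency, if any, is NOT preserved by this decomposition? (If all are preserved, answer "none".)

A3 -> A2, A4

Check A3 → A2, A4: no single fragment contains all of {A2, A3, A4}, and the restricted closure of {A3} across the fragments never reaches {A2, A4}.
A1, A6 → A4 is preserved.
A6 → A3 is preserved.
A2, A3, A4 → A1 is preserved.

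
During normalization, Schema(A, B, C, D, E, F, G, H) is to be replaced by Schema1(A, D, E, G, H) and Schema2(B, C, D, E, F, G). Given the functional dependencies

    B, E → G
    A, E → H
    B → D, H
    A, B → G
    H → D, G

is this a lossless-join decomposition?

No

Common attributes: Schema1 ∩ Schema2 = {D, E, G}.
No dependency enlarges {D, E, G}, so (D, E, G)⁺ = {D, E, G}.
The closure contains neither all of Schema1 = {A, D, E, G, H} nor all of Schema2 = {B, C, D, E, F, G}, so the common attributes are not a superkey of either fragment. The join is lossy.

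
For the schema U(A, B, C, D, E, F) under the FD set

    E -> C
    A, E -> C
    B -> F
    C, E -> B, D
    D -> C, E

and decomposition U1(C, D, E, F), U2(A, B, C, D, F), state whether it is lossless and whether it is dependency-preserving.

Lossless test: (C, D, F)⁺ = {B, C, D, E, F}, which contains all of one fragment — lossless.
Dependency preservation: A, E → C; C, E → B, D are not contained in any single fragment, but the restricted closure of each left-hand side across the fragments still reaches the right-hand side; the remaining FDs each lie inside some fragment. All dependencies are preserved.

lossless and dependency-preserving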